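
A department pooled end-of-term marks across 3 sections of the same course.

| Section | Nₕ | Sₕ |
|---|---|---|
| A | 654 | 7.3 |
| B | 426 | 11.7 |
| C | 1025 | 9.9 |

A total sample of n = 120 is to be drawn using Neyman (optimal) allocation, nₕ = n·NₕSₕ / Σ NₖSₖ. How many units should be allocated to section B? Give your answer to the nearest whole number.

A: NₕSₕ = 654·7.3 = 4774.2
B: NₕSₕ = 426·11.7 = 4984.2
C: NₕSₕ = 1025·9.9 = 10147.5
Σ NₕSₕ = 19905.9.
n_B = 120·4984.2/19905.9 = 30.047... → 30.

30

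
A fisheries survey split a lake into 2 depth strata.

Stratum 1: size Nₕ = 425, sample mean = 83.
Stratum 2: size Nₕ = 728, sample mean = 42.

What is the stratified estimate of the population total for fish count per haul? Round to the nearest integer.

65851

1: 425·83 = 35275
2: 728·42 = 30576
τ̂ = Σ Nₕx̄ₕ = 65851.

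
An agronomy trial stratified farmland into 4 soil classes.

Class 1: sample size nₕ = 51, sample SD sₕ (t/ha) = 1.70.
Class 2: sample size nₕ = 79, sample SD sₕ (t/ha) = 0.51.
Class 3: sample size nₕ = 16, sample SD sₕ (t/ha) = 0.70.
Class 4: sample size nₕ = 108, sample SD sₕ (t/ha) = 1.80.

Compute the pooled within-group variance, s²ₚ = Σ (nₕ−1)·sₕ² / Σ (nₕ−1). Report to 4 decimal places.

1: (51−1)·1.70² = 50·2.89 = 144.5
2: (79−1)·0.51² = 78·0.2601 = 20.2878
3: (16−1)·0.70² = 15·0.49 = 7.35
4: (108−1)·1.80² = 107·3.24 = 346.68
Numerator = 518.8178; denominator = Σ(nₕ−1) = 250.
s²ₚ = 518.8178/250 = 2.075271... → 2.0753.

2.0753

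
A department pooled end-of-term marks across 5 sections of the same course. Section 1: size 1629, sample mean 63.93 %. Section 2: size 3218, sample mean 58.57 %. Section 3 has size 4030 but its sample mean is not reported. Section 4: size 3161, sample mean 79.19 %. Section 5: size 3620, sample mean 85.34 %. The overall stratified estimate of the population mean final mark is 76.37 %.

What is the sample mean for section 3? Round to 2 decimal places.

85.34

N = 1629 + 3218 + 4030 + 3161 + 3620 = 15658.
Overall total = μ·N = 76.37·15658 = 1195801.46.
Subtract the known strata: 1629·63.93 + 3218·58.57 + 3161·79.19 + 3620·85.34 = 851870.62.
Remaining total for section 3: 1195801.46 − 851870.62 = 343930.84.
Divide by its size: 343930.84 / 4030 = 85.3426... → 85.34.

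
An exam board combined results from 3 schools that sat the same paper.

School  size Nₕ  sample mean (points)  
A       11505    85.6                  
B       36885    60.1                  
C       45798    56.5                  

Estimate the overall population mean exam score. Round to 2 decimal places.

61.46

N = 94188; weights Wₕ = Nₕ/N = (0.1221, 0.3916, 0.4862).
x̄_st = Σ Wₕ·x̄ₕ = 0.1221·85.6 + 0.3916·60.1 + 0.4862·56.5 ≈ 61.4643...
→ 61.46.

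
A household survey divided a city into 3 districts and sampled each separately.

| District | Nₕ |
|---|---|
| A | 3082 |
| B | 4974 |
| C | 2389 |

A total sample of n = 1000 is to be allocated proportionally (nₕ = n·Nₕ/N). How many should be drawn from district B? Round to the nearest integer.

N = 3082 + 4974 + 2389 = 10445.
n_B = 1000·4974/10445 = 476.209... → 476.

476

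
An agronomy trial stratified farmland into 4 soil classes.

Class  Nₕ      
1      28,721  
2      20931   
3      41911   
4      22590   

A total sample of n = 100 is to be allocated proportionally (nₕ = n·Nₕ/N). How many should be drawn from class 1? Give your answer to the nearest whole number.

25

N = 28721 + 20931 + 41911 + 22590 = 114153.
n_1 = 100·28721/114153 = 25.160... → 25.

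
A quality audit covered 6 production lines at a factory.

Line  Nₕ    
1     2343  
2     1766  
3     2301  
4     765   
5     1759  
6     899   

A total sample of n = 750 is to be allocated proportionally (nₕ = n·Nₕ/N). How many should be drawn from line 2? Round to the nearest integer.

Share of line 2 = 1766/9833 = 0.17960.
Allocate 750 × 0.17960 = 134.699... → 135.

135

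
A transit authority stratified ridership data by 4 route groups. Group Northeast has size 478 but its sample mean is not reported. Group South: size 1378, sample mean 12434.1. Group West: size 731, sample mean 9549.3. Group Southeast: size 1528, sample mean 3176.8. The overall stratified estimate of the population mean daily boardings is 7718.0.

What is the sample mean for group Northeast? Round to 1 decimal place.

5838.3

N = 478 + 1378 + 731 + 1528 = 4115.
Overall total = μ·N = 7718.0·4115 = 31759570.
Subtract the known strata: 1378·12434.1 + 731·9549.3 + 1528·3176.8 = 28968878.5.
Remaining total for group Northeast: 31759570 − 28968878.5 = 2790691.5.
Divide by its size: 2790691.5 / 478 = 5838.267... → 5838.3.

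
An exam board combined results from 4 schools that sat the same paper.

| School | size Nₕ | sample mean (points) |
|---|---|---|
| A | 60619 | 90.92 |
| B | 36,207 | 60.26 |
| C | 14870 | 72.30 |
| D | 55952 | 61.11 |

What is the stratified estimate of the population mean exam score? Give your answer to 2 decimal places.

N = 167648; weights Wₕ = Nₕ/N = (0.3616, 0.2160, 0.0887, 0.3337).
x̄_st = Σ Wₕ·x̄ₕ = 0.3616·90.92 + 0.2160·60.26 + 0.0887·72.30 + 0.3337·61.11 ≈ 72.6978...
→ 72.70.

72.70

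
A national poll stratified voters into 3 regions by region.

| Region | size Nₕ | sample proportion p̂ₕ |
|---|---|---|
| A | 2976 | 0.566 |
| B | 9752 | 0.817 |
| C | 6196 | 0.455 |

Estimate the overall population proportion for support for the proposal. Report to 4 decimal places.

0.6590

Wₕ = Nₕ/N with N = 18924: 0.1573, 0.5153, 0.3274.
p̂_st = 0.1573·0.566 + 0.5153·0.817 + 0.3274·0.455 ≈ 0.659003... → 0.6590.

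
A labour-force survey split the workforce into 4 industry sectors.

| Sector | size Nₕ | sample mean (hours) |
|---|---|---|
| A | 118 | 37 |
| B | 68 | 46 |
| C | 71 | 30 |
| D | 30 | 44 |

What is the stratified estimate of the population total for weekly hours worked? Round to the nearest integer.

A: 118·37 = 4366
B: 68·46 = 3128
C: 71·30 = 2130
D: 30·44 = 1320
τ̂ = Σ Nₕx̄ₕ = 10944.

10944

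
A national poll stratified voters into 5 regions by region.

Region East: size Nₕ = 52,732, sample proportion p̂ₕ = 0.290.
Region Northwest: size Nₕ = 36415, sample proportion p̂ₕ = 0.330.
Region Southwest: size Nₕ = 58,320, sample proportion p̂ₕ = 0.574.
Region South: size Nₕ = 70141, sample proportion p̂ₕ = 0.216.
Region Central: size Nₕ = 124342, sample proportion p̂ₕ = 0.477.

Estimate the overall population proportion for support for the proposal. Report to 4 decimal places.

0.3955

Wₕ = Nₕ/N with N = 341950: 0.1542, 0.1065, 0.1706, 0.2051, 0.3636.
p̂_st = 0.1542·0.290 + 0.1065·0.330 + 0.1706·0.574 + 0.2051·0.216 + 0.3636·0.477 ≈ 0.395515... → 0.3955.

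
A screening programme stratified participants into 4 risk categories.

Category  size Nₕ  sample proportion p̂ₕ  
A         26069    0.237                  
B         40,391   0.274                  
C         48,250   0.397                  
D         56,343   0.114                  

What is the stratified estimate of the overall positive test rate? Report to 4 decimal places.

0.2504

Wₕ = Nₕ/N with N = 171053: 0.1524, 0.2361, 0.2821, 0.3294.
p̂_st = 0.1524·0.237 + 0.2361·0.274 + 0.2821·0.397 + 0.3294·0.114 ≈ 0.250354... → 0.2504.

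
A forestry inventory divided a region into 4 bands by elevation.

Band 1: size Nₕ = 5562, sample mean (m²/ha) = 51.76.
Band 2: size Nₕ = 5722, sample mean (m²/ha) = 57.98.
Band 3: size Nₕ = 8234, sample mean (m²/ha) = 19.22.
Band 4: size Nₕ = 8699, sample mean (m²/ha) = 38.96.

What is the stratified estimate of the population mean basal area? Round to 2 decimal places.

N = 5562 + 5722 + 8234 + 8699 = 28217.
Weight each subgroup mean by Nₕ/N and sum.
Σ Nₕx̄ₕ = 5562·51.76 + 5722·57.98 + 8234·19.22 + 8699·38.96 = 287889.12 + 331761.56 + 158257.48 + 338913.04 = 1116821.2.
Divide by N: 1116821.2 / 28217 = 39.5797... → 39.58.

39.58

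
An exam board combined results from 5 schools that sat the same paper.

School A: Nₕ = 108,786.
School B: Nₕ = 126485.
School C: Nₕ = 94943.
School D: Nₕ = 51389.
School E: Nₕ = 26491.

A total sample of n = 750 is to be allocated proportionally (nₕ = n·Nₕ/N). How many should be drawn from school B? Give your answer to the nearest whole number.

232

N = 108786 + 126485 + 94943 + 51389 + 26491 = 408094.
n_B = 750·126485/408094 = 232.456... → 232.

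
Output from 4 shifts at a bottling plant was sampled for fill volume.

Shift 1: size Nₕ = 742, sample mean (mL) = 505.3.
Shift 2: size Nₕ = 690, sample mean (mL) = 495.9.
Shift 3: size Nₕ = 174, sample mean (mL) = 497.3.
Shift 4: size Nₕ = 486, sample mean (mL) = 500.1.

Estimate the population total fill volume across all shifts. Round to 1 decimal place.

1: 742·505.3 = 374932.6
2: 690·495.9 = 342171
3: 174·497.3 = 86530.2
4: 486·500.1 = 243048.6
τ̂ = Σ Nₕx̄ₕ = 1046682.4.

1046682.4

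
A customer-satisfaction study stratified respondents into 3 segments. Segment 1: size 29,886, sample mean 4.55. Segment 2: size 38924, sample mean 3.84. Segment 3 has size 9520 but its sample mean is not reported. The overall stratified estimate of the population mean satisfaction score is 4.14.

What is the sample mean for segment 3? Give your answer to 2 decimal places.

4.08

Σ Nₕx̄ₕ = N·μ, so 9520·x̄_3 = 78330·4.14 − (29886·4.55 + 38924·3.84).
= 324286.2 − 285449.46 = 38836.74.
x̄_3 = 38836.74 / 9520 = 4.0795... → 4.08.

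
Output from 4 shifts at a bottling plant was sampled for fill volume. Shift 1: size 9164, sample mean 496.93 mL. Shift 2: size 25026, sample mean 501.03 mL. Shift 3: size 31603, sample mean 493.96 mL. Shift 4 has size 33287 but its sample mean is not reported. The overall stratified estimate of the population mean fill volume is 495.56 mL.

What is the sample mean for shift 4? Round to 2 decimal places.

492.59

N = 9164 + 25026 + 31603 + 33287 = 99080.
Overall total = μ·N = 495.56·99080 = 49100084.8.
Subtract the known strata: 9164·496.93 + 25026·501.03 + 31603·493.96 = 32703261.18.
Remaining total for shift 4: 49100084.8 − 32703261.18 = 16396823.62.
Divide by its size: 16396823.62 / 33287 = 492.5894... → 492.59.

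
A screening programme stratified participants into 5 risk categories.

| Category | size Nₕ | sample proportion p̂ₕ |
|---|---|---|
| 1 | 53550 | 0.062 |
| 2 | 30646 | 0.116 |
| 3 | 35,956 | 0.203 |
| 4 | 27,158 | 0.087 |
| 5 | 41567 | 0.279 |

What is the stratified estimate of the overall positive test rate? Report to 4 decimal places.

0.1490

Wₕ = Nₕ/N with N = 188877: 0.2835, 0.1623, 0.1904, 0.1438, 0.2201.
p̂_st = 0.2835·0.062 + 0.1623·0.116 + 0.1904·0.203 + 0.1438·0.087 + 0.2201·0.279 ≈ 0.148954... → 0.1490.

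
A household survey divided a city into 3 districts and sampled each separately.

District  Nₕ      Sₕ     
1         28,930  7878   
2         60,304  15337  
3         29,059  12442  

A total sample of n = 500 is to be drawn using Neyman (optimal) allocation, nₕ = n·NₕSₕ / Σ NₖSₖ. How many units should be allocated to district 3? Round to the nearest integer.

1: NₕSₕ = 28930·7878 = 227910540
2: NₕSₕ = 60304·15337 = 924882448
3: NₕSₕ = 29059·12442 = 361552078
Σ NₕSₕ = 1514345066.
n_3 = 500·361552078/1514345066 = 119.376... → 119.

119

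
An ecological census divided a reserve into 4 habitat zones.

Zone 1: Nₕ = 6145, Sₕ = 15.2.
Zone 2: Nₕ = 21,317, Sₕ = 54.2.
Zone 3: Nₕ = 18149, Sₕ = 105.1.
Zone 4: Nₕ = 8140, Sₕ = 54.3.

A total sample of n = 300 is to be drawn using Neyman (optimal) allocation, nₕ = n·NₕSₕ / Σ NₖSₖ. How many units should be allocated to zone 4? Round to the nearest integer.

1: NₕSₕ = 6145·15.2 = 93404
2: NₕSₕ = 21317·54.2 = 1155381.4
3: NₕSₕ = 18149·105.1 = 1907459.9
4: NₕSₕ = 8140·54.3 = 442002
Σ NₕSₕ = 3598247.3.
n_4 = 300·442002/3598247.3 = 36.851... → 37.

37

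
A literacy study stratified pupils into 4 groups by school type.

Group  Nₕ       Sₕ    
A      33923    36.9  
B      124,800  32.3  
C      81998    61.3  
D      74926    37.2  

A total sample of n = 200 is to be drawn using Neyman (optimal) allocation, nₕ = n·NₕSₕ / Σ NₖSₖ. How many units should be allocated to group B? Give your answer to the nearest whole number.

A: NₕSₕ = 33923·36.9 = 1251758.7
B: NₕSₕ = 124800·32.3 = 4031040
C: NₕSₕ = 81998·61.3 = 5026477.4
D: NₕSₕ = 74926·37.2 = 2787247.2
Σ NₕSₕ = 13096523.3.
n_B = 200·4031040/13096523.3 = 61.559... → 62.

62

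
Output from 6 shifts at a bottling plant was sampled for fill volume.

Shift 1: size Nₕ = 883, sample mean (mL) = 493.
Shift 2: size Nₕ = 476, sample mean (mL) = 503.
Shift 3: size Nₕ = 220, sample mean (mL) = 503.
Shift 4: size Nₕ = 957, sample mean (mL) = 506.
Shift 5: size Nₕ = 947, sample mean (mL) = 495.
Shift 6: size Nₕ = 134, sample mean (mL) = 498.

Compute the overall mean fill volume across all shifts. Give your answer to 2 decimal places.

N = 883 + 476 + 220 + 957 + 947 + 134 = 3617.
Overall mean = Σ (Nₕ/N)·x̄ₕ — weight by population share, not a simple average.
Σ Nₕx̄ₕ = 883·493 + 476·503 + 220·503 + 957·506 + 947·495 + 134·498 = 435319 + 239428 + 110660 + 484242 + 468765 + 66732 = 1805146.
Divide by N: 1805146 / 3617 = 499.0727... → 499.07.

499.07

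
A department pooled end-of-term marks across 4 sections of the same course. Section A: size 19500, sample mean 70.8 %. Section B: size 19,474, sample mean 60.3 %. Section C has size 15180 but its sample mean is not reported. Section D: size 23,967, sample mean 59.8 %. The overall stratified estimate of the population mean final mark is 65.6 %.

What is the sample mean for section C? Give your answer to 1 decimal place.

74.9

N = 19500 + 19474 + 15180 + 23967 = 78121.
Overall total = μ·N = 65.6·78121 = 5124737.6.
Subtract the known strata: 19500·70.8 + 19474·60.3 + 23967·59.8 = 3988108.8.
Remaining total for section C: 5124737.6 − 3988108.8 = 1136628.8.
Divide by its size: 1136628.8 / 15180 = 74.877... → 74.9.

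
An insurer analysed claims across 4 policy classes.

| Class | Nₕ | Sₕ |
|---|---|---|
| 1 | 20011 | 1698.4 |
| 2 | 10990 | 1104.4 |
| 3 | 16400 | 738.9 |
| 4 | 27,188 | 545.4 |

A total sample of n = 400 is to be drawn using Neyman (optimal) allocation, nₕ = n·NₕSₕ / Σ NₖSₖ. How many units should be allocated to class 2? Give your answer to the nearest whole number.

1: NₕSₕ = 20011·1698.4 = 33986682.4
2: NₕSₕ = 10990·1104.4 = 12137356
3: NₕSₕ = 16400·738.9 = 12117960
4: NₕSₕ = 27188·545.4 = 14828335.2
Σ NₕSₕ = 73070333.6.
n_2 = 400·12137356/73070333.6 = 66.442... → 66.

66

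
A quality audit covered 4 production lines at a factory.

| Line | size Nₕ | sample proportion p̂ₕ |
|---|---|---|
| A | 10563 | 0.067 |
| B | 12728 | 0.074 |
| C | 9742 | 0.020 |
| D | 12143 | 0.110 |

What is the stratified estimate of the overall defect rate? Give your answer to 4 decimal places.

0.0704

Wₕ = Nₕ/N with N = 45176: 0.2338, 0.2817, 0.2156, 0.2688.
p̂_st = 0.2338·0.067 + 0.2817·0.074 + 0.2156·0.020 + 0.2688·0.110 ≈ 0.070395... → 0.0704.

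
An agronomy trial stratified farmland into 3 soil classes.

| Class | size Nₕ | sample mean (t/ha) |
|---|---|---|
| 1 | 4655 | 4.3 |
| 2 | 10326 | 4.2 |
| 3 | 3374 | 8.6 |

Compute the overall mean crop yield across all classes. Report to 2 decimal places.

5.03

x̄_st = (Σ Nₕx̄ₕ) / (Σ Nₕ) = (4655·4.3 + 10326·4.2 + 3374·8.6) / 18355
= 92402.1 / 18355 = 5.0342... → 5.03.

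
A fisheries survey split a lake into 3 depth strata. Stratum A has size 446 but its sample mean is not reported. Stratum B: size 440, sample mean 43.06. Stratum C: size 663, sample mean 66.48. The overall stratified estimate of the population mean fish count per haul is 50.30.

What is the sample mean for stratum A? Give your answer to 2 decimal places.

N = 446 + 440 + 663 = 1549.
Overall total = μ·N = 50.30·1549 = 77914.7.
Subtract the known strata: 440·43.06 + 663·66.48 = 63022.64.
Remaining total for stratum A: 77914.7 − 63022.64 = 14892.06.
Divide by its size: 14892.06 / 446 = 33.3903... → 33.39.

33.39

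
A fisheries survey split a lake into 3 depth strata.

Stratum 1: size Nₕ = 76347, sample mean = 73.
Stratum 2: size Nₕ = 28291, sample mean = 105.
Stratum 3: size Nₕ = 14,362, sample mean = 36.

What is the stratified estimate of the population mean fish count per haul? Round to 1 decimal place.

76.1

x̄_st = (Σ Nₕx̄ₕ) / (Σ Nₕ) = (76347·73 + 28291·105 + 14362·36) / 119000
= 9060918 / 119000 = 76.142... → 76.1.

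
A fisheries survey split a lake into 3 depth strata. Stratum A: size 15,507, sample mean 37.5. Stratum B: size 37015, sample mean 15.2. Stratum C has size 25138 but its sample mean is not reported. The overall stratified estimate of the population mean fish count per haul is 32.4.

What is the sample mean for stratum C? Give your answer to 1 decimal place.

54.6

Σ Nₕx̄ₕ = N·μ, so 25138·x̄_C = 77660·32.4 − (15507·37.5 + 37015·15.2).
= 2516184 − 1144140.5 = 1372043.5.
x̄_C = 1372043.5 / 25138 = 54.580... → 54.6.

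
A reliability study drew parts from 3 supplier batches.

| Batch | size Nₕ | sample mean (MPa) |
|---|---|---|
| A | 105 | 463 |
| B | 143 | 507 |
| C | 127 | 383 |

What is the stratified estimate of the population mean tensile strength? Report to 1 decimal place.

452.7

N = 375; weights Wₕ = Nₕ/N = (0.2800, 0.3813, 0.3387).
x̄_st = Σ Wₕ·x̄ₕ = 0.2800·463 + 0.3813·507 + 0.3387·383 ≈ 452.685...
→ 452.7.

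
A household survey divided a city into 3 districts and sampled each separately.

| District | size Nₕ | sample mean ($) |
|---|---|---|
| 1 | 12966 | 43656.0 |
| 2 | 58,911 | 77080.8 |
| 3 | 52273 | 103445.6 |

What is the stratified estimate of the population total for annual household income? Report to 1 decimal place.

Population total = Σ Nₕ·x̄ₕ (each stratum's size times its mean).
12966·43656.0 + 58911·77080.8 + 52273·103445.6 = 566043696 + 4540907008.8 + 5407411848.8 = 10514362553.6.

10514362553.6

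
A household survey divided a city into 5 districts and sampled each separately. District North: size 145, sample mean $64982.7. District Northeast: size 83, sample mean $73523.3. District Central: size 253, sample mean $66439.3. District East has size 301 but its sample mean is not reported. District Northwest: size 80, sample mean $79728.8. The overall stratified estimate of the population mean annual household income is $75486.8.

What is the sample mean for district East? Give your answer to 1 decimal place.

Σ Nₕx̄ₕ = N·μ, so 301·x̄_East = 862·75486.8 − (145·64982.7 + 83·73523.3 + 253·66439.3 + 80·79728.8).
= 65069621.6 − 38712372.3 = 26357249.3.
x̄_East = 26357249.3 / 301 = 87565.612... → 87565.6.

87565.6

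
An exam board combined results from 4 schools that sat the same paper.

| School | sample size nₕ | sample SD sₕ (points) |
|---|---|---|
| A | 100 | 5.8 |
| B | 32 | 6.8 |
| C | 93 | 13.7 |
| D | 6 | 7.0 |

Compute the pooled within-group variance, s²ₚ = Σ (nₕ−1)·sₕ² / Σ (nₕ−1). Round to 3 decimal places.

A: (100−1)·5.8² = 99·33.64 = 3330.36
B: (32−1)·6.8² = 31·46.24 = 1433.44
C: (93−1)·13.7² = 92·187.69 = 17267.48
D: (6−1)·7.0² = 5·49 = 245
Numerator = 22276.28; denominator = Σ(nₕ−1) = 227.
s²ₚ = 22276.28/227 = 98.13339... → 98.133.

98.133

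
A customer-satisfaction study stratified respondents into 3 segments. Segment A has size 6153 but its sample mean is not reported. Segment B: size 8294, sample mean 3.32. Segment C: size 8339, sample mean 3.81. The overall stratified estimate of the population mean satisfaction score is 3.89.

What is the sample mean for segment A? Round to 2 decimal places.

4.77

N = 6153 + 8294 + 8339 = 22786.
Overall total = μ·N = 3.89·22786 = 88637.54.
Subtract the known strata: 8294·3.32 + 8339·3.81 = 59307.67.
Remaining total for segment A: 88637.54 − 59307.67 = 29329.87.
Divide by its size: 29329.87 / 6153 = 4.7668... → 4.77.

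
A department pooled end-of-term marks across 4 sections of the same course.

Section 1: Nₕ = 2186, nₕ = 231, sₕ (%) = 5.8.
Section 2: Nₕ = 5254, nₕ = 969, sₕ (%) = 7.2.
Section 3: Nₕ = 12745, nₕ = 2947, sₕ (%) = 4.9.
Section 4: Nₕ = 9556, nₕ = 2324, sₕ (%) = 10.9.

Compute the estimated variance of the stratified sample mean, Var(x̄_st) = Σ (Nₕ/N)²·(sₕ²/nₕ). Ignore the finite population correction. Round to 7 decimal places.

0.0092304

N = 29741. Term for each stratum: Wₕ²sₕ²/nₕ.
Var(x̄_st) = 0.0007867435 + 0.0016695915 + 0.0014961687 + 0.0052778619 = 0.0092303656 → 0.0092304.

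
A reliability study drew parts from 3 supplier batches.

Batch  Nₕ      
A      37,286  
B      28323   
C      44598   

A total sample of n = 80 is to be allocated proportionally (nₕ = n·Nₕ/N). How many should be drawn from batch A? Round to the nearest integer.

27

N = 37286 + 28323 + 44598 = 110207.
n_A = 80·37286/110207 = 27.066... → 27.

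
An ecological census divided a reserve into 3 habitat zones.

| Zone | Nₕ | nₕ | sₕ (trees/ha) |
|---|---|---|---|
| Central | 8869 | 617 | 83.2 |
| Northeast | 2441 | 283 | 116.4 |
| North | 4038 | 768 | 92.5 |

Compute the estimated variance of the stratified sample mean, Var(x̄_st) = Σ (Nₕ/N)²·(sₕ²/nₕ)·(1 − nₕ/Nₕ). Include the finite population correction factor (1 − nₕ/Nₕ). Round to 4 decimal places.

5.1808

N = 15348; Wₕ = Nₕ/N.
zone Central: (8869/15348)²·83.2²/617·(1 − 617/8869) = 3.4857142
zone Northeast: (2441/15348)²·116.4²/283·(1 − 283/2441) = 1.0706195
zone North: (4038/15348)²·92.5²/768·(1 − 768/4038) = 0.6245004
Sum = 5.1808342 → 5.1808.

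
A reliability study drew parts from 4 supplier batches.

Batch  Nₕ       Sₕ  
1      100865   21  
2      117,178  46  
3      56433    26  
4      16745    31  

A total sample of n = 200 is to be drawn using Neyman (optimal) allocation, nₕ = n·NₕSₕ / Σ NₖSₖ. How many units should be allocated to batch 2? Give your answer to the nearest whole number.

114

1: NₕSₕ = 100865·21 = 2118165
2: NₕSₕ = 117178·46 = 5390188
3: NₕSₕ = 56433·26 = 1467258
4: NₕSₕ = 16745·31 = 519095
Σ NₕSₕ = 9494706.
n_2 = 200·5390188/9494706 = 113.541... → 114.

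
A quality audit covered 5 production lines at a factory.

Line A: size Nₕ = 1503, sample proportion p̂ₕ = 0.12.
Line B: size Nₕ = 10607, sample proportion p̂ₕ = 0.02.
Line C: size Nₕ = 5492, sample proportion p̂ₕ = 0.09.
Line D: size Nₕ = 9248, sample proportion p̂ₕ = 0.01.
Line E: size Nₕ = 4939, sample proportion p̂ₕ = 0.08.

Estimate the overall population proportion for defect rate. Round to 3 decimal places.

N = 1503 + 10607 + 5492 + 9248 + 4939 = 31789.
Overall proportion = Σ (Nₕ/N)·p̂ₕ.
Σ Nₕp̂ₕ = 180.36 + 212.14 + 494.28 + 92.48 + 395.12 = 1374.38.
1374.38 / 31789 = 0.04323... → 0.043.

0.043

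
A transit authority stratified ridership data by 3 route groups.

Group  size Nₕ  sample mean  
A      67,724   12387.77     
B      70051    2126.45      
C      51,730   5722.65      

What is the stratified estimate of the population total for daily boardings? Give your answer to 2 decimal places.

A: 67724·12387.77 = 838949335.48
B: 70051·2126.45 = 148959948.95
C: 51730·5722.65 = 296032684.5
τ̂ = Σ Nₕx̄ₕ = 1283941968.93.

1283941968.93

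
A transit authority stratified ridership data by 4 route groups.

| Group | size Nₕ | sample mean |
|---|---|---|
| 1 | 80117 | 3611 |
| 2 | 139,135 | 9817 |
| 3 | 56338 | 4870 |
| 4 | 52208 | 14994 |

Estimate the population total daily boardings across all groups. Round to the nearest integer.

1: 80117·3611 = 289302487
2: 139135·9817 = 1365888295
3: 56338·4870 = 274366060
4: 52208·14994 = 782806752
τ̂ = Σ Nₕx̄ₕ = 2712363594.

2712363594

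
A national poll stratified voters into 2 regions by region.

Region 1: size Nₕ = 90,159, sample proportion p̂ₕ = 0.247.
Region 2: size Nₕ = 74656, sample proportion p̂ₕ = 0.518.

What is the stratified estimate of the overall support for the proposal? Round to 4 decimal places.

N = 90159 + 74656 = 164815.
Overall proportion = Σ (Nₕ/N)·p̂ₕ.
Σ Nₕp̂ₕ = 22269.273 + 38671.808 = 60941.081.
60941.081 / 164815 = 0.369754... → 0.3698.

0.3698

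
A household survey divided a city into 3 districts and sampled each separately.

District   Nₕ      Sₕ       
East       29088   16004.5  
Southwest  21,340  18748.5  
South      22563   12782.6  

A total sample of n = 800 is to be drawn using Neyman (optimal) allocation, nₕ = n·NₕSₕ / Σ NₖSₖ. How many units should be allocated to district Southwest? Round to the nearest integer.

East: NₕSₕ = 29088·16004.5 = 465538896
Southwest: NₕSₕ = 21340·18748.5 = 400092990
South: NₕSₕ = 22563·12782.6 = 288413803.8
Σ NₕSₕ = 1154045689.8.
n_Southwest = 800·400092990/1154045689.8 = 277.350... → 277.

277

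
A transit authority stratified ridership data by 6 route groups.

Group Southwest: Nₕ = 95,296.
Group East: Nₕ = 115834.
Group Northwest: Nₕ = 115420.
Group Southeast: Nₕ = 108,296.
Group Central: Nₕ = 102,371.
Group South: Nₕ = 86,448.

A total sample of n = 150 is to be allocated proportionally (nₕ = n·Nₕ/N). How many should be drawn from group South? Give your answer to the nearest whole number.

Share of group South = 86448/623665 = 0.13861.
Allocate 150 × 0.13861 = 20.792... → 21.

21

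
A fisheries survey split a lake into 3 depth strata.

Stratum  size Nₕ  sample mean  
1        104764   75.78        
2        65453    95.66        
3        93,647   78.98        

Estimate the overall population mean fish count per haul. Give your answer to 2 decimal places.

81.85

N = 104764 + 65453 + 93647 = 263864.
The stratified mean weights each stratum mean by its population share Nₕ/N.
Σ Nₕx̄ₕ = 104764·75.78 + 65453·95.66 + 93647·78.98 = 7939015.92 + 6261233.98 + 7396240.06 = 21596489.96.
Divide by N: 21596489.96 / 263864 = 81.8470... → 81.85.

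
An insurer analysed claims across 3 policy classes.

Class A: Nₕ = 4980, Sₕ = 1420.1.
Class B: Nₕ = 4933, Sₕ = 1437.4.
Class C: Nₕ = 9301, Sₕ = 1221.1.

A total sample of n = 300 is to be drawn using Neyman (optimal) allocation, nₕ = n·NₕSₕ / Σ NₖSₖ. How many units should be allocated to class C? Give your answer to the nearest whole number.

Σ NₕSₕ = 4980·1420.1 + 4933·1437.4 + 9301·1221.1 = 25520243.3.
Share for C: 11357451.1/25520243.3 = 0.44504.
n_C = 300 × 0.44504 = 133.511... → 134.

134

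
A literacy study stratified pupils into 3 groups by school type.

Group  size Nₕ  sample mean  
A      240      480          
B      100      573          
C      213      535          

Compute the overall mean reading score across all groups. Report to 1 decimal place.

518.0

x̄_st = (Σ Nₕx̄ₕ) / (Σ Nₕ) = (240·480 + 100·573 + 213·535) / 553
= 286455 / 553 = 518.002... → 518.0.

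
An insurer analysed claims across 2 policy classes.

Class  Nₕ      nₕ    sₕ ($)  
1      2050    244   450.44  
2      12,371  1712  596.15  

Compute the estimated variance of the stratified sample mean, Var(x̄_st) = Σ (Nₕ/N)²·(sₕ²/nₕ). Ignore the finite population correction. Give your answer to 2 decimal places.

169.57

N = 14421; Wₕ = Nₕ/N.
class 1: (2050/14421)²·450.44²/244 = 16.80355
class 2: (12371/14421)²·596.15²/1712 = 152.76582
Sum = 169.56937 → 169.57.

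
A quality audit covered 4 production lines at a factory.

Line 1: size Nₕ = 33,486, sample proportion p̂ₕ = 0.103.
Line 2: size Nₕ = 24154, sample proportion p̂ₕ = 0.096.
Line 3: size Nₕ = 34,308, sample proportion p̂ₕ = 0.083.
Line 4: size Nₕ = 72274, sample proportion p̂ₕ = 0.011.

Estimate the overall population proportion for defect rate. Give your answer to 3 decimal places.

N = 33486 + 24154 + 34308 + 72274 = 164222.
Overall proportion = Σ (Nₕ/N)·p̂ₕ.
Σ Nₕp̂ₕ = 3449.058 + 2318.784 + 2847.564 + 795.014 = 9410.42.
9410.42 / 164222 = 0.05730... → 0.057.

0.057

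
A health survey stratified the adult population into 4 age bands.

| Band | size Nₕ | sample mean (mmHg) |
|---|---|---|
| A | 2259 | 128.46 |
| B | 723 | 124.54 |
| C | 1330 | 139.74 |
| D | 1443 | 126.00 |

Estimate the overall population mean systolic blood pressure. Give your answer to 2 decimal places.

N = 5755; weights Wₕ = Nₕ/N = (0.3925, 0.1256, 0.2311, 0.2507).
x̄_st = Σ Wₕ·x̄ₕ = 0.3925·128.46 + 0.1256·124.54 + 0.2311·139.74 + 0.2507·126.00 ≈ 129.9576...
→ 129.96.

129.96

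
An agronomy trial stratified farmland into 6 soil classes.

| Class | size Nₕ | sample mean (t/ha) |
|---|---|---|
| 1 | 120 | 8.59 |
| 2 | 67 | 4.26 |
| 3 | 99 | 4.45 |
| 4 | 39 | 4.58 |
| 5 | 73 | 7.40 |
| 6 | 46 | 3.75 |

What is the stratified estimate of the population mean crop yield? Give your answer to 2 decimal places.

5.96

N = 120 + 67 + 99 + 39 + 73 + 46 = 444.
The stratified mean weights each stratum mean by its population share Nₕ/N.
Σ Nₕx̄ₕ = 120·8.59 + 67·4.26 + 99·4.45 + 39·4.58 + 73·7.40 + 46·3.75 = 1030.8 + 285.42 + 440.55 + 178.62 + 540.2 + 172.5 = 2648.09.
Divide by N: 2648.09 / 444 = 5.9642... → 5.96.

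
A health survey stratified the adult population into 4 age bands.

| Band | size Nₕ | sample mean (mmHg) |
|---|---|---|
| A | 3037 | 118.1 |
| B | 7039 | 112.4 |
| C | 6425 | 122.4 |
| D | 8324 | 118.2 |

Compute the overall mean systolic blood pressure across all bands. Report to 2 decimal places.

x̄_st = (Σ Nₕx̄ₕ) / (Σ Nₕ) = (3037·118.1 + 7039·112.4 + 6425·122.4 + 8324·118.2) / 24825
= 2920170.1 / 24825 = 117.6302... → 117.63.

117.63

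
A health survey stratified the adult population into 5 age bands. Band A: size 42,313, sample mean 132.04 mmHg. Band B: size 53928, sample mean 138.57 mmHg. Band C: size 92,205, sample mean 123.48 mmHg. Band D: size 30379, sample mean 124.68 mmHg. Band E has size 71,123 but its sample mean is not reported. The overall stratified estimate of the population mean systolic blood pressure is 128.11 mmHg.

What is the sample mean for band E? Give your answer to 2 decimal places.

125.31

N = 42313 + 53928 + 92205 + 30379 + 71123 = 289948.
Overall total = μ·N = 128.11·289948 = 37145238.28.
Subtract the known strata: 42313·132.04 + 53928·138.57 + 92205·123.48 + 30379·124.68 = 28232938.6.
Remaining total for band E: 37145238.28 − 28232938.6 = 8912299.68.
Divide by its size: 8912299.68 / 71123 = 125.3083... → 125.31.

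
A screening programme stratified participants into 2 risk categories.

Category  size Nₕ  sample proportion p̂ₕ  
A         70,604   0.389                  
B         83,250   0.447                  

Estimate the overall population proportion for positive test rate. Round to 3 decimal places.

Wₕ = Nₕ/N with N = 153854: 0.4589, 0.5411.
p̂_st = 0.4589·0.389 + 0.5411·0.447 ≈ 0.42038... → 0.420.

0.420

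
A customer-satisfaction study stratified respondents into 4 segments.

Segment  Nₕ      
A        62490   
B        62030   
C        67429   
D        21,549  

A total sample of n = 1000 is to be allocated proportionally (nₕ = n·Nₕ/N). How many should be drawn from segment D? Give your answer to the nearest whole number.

N = 62490 + 62030 + 67429 + 21549 = 213498.
n_D = 1000·21549/213498 = 100.933... → 101.

101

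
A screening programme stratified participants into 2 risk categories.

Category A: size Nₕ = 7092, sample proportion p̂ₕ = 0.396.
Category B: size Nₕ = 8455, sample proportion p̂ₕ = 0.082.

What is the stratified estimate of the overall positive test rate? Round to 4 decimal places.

N = 7092 + 8455 = 15547.
Overall proportion = Σ (Nₕ/N)·p̂ₕ.
Σ Nₕp̂ₕ = 2808.432 + 693.31 = 3501.742.
3501.742 / 15547 = 0.225236... → 0.2252.

0.2252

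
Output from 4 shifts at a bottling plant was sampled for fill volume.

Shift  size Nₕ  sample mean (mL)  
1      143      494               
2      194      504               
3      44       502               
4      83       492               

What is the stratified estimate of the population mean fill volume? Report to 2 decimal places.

N = 143 + 194 + 44 + 83 = 464.
The stratified mean weights each stratum mean by its population share Nₕ/N.
Σ Nₕx̄ₕ = 143·494 + 194·504 + 44·502 + 83·492 = 70642 + 97776 + 22088 + 40836 = 231342.
Divide by N: 231342 / 464 = 498.5819... → 498.58.

498.58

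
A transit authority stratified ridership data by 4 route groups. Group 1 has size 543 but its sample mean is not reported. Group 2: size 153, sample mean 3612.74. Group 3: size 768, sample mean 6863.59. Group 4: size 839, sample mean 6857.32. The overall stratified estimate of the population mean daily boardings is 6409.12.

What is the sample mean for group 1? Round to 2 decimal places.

N = 543 + 153 + 768 + 839 = 2303.
Overall total = μ·N = 6409.12·2303 = 14760203.36.
Subtract the known strata: 153·3612.74 + 768·6863.59 + 839·6857.32 = 11577277.82.
Remaining total for group 1: 14760203.36 − 11577277.82 = 3182925.54.
Divide by its size: 3182925.54 / 543 = 5861.7413... → 5861.74.

5861.74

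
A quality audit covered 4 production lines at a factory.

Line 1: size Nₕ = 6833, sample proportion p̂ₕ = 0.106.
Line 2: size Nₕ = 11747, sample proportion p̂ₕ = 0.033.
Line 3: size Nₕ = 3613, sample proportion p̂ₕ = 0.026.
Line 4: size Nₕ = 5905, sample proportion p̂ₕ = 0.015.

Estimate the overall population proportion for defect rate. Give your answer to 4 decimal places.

0.0461

Wₕ = Nₕ/N with N = 28098: 0.2432, 0.4181, 0.1286, 0.2102.
p̂_st = 0.2432·0.106 + 0.4181·0.033 + 0.1286·0.026 + 0.2102·0.015 ≈ 0.046070... → 0.0461.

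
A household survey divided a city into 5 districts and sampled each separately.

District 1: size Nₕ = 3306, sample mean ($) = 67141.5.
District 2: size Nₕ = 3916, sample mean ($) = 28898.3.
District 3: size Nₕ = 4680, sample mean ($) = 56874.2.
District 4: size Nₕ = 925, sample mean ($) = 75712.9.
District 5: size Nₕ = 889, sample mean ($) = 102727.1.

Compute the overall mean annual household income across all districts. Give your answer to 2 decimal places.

x̄_st = (Σ Nₕx̄ₕ) / (Σ Nₕ) = (3306·67141.5 + 3916·28898.3 + 4680·56874.2 + 925·75712.9 + 889·102727.1) / 13716
= 762665622.2 / 13716 = 55604.0844... → 55604.08.

55604.08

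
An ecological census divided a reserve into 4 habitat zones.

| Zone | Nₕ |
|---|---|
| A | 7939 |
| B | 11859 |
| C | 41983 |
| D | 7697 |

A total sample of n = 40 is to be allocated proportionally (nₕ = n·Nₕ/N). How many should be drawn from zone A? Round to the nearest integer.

N = 7939 + 11859 + 41983 + 7697 = 69478.
n_A = 40·7939/69478 = 4.571... → 5.

5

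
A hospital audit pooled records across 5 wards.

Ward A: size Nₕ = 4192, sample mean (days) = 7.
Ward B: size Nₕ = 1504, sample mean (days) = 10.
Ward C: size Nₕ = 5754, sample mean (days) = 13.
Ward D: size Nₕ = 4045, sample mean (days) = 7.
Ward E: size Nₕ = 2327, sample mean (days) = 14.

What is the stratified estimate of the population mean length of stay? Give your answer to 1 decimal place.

x̄_st = (Σ Nₕx̄ₕ) / (Σ Nₕ) = (4192·7 + 1504·10 + 5754·13 + 4045·7 + 2327·14) / 17822
= 180079 / 17822 = 10.104... → 10.1.

10.1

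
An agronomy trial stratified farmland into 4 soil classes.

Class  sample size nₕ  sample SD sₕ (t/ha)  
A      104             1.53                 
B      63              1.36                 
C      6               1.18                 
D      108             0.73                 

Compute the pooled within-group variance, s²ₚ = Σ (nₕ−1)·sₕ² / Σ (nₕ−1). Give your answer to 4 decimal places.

1.5154

Degrees of freedom: 103 + 62 + 5 + 107 = 277.
Σ(nₕ−1)sₕ² = 103·2.3409 + 62·1.8496 + 5·1.3924 + 107·0.5329 = 419.7702.
s²ₚ = 419.7702 / 277 = 1.515416... → 1.5154.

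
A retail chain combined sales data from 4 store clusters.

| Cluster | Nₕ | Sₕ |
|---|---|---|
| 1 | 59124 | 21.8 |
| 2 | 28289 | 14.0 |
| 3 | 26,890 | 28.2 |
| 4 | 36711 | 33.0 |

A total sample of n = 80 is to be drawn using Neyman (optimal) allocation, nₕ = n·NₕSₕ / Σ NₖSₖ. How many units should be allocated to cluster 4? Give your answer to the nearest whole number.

27

1: NₕSₕ = 59124·21.8 = 1288903.2
2: NₕSₕ = 28289·14.0 = 396046
3: NₕSₕ = 26890·28.2 = 758298
4: NₕSₕ = 36711·33.0 = 1211463
Σ NₕSₕ = 3654710.2.
n_4 = 80·1211463/3654710.2 = 26.518... → 27.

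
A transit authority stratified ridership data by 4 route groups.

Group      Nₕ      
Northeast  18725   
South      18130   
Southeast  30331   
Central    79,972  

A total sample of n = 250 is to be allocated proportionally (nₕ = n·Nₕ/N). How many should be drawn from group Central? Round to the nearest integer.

Share of group Central = 79972/147158 = 0.54344.
Allocate 250 × 0.54344 = 135.861... → 136.

136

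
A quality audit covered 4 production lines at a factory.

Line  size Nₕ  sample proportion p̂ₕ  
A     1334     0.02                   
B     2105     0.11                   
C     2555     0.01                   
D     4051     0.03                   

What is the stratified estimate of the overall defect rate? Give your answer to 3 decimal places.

0.040

N = 1334 + 2105 + 2555 + 4051 = 10045.
Overall proportion = Σ (Nₕ/N)·p̂ₕ.
Σ Nₕp̂ₕ = 26.68 + 231.55 + 25.55 + 121.53 = 405.31.
405.31 / 10045 = 0.04035... → 0.040.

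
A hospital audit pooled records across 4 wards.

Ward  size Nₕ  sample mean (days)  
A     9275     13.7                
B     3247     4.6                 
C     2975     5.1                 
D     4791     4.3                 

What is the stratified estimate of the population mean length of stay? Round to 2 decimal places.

N = 9275 + 3247 + 2975 + 4791 = 20288.
Weight each subgroup mean by Nₕ/N and sum.
Σ Nₕx̄ₕ = 9275·13.7 + 3247·4.6 + 2975·5.1 + 4791·4.3 = 127067.5 + 14936.2 + 15172.5 + 20601.3 = 177777.5.
Divide by N: 177777.5 / 20288 = 8.7627... → 8.76.

8.76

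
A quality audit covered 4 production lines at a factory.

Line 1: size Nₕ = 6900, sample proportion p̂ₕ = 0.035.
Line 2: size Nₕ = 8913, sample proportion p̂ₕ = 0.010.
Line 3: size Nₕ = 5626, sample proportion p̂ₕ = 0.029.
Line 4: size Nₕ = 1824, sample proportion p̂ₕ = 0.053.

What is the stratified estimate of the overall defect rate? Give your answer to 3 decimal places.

Wₕ = Nₕ/N with N = 23263: 0.2966, 0.3831, 0.2418, 0.0784.
p̂_st = 0.2966·0.035 + 0.3831·0.010 + 0.2418·0.029 + 0.0784·0.053 ≈ 0.02538... → 0.025.

0.025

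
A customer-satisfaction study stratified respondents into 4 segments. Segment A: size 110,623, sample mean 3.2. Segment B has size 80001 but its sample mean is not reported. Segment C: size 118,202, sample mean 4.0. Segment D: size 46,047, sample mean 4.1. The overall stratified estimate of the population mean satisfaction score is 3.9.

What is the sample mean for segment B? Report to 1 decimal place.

4.6

Σ Nₕx̄ₕ = N·μ, so 80001·x̄_B = 354873·3.9 − (110623·3.2 + 118202·4.0 + 46047·4.1).
= 1384004.7 − 1015594.3 = 368410.4.
x̄_B = 368410.4 / 80001 = 4.605... → 4.6.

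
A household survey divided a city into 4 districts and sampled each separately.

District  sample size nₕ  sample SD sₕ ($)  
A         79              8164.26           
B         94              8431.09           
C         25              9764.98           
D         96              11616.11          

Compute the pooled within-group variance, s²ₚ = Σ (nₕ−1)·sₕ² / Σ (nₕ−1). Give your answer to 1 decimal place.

A: (79−1)·8164.26² = 78·66655141.3476 = 5199101025.1128
B: (94−1)·8431.09² = 93·71083278.5881 = 6610744908.6933
C: (25−1)·9764.98² = 24·95354834.4004 = 2288516025.6096
D: (96−1)·11616.11² = 95·134934011.5321 = 12818731095.5495
Numerator = 26917093054.9652; denominator = Σ(nₕ−1) = 290.
s²ₚ = 26917093054.9652/290 = 92817562.259... → 92817562.3.

92817562.3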